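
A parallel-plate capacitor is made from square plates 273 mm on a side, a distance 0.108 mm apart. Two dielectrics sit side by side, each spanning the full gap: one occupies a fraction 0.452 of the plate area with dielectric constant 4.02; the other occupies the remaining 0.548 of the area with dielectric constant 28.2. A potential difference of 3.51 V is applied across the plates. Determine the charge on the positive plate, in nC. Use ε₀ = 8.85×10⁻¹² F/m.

Q ≈ 370 nC

A = (273 mm)² = 7.45×10⁻² m².
Side-by-side slabs ⇒ two capacitors in parallel, each spanning the full gap.
C₁ = κ₁ε₀A₁/d = 4.02 × 8.85×10⁻¹² × 3.37×10⁻² / 1.08×10⁻⁴ = 1.11×10⁻⁸ F.
C₂ = κ₂ε₀A₂/d = 28.2 × 8.85×10⁻¹² × 4.08×10⁻² / 1.08×10⁻⁴ = 9.44×10⁻⁸ F.
C = C₁ + C₂ = 1.05×10⁻⁷ F.
Q = CV = 1.05×10⁻⁷ × 3.51 = 3.70×10⁻⁷ C.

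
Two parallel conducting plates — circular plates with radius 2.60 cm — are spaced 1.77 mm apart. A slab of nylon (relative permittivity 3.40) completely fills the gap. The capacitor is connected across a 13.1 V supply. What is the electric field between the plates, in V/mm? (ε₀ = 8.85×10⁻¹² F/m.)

E ≈ 7.40 V/mm

E = V/d = 13.1 / 1.77×10⁻³ = 7.40×10³ V/m.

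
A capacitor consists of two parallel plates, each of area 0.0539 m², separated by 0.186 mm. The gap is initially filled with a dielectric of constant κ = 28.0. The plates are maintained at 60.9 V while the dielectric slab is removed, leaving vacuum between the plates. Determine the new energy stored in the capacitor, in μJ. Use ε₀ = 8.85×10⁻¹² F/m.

U ≈ 4.76 μJ

Initially C₁ = κε₀A/d = 28.0 × 8.85×10⁻¹² × 5.39×10⁻² / 1.86×10⁻⁴ = 7.18×10⁻⁸ F.
U₁ = 1.33×10⁻⁴ J.
Battery connected ⇒ V is held fixed. C₂ = 0.0357 C₁ and U = ½CV², so U₂/U₁ = C₂/C₁ = 0.0357.
U₂ = 0.0357 × 1.33×10⁻⁴ = 4.76×10⁻⁶ J.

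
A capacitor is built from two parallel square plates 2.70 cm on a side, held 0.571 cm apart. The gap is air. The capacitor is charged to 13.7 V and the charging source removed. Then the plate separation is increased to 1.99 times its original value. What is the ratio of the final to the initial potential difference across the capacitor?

Isolated ⇒ Q is held fixed.
C₂ = 0.503 C₁ and V = Q/C, so V₂/V₁ = C₁/C₂ = 1.99.

V₂/V₁ ≈ 1.99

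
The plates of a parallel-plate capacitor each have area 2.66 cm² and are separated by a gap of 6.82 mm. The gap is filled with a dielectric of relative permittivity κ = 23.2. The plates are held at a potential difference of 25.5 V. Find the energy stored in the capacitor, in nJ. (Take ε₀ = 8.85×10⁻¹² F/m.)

A = 2.66 cm² = 2.66×10⁻⁴ m².
C = κε₀A/d = 23.2 × 8.85×10⁻¹² × 2.66×10⁻⁴ / 6.82×10⁻³ = 8.01×10⁻¹² F.
U = ½CV² = ½ × 8.01×10⁻¹² × (25.5)² = 2.60×10⁻⁹ J.

2.60 nJ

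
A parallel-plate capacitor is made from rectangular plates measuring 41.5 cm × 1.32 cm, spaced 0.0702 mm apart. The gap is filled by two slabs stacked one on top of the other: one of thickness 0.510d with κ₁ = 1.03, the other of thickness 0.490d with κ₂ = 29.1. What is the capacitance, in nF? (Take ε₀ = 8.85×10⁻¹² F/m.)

A = 41.5 × 1.32 cm² = 5.48×10⁻³ m².
Stacked slabs ⇒ two capacitors in series, each with the full plate area.
C₁ = κ₁ε₀A/d₁ = 1.03 × 8.85×10⁻¹² × 5.48×10⁻³ / 3.58×10⁻⁵ = 1.39×10⁻⁹ F.
C₂ = κ₂ε₀A/d₂ = 29.1 × 8.85×10⁻¹² × 5.48×10⁻³ / 3.44×10⁻⁵ = 4.10×10⁻⁸ F.
C = (1/C₁ + 1/C₂)⁻¹ = 1.35×10⁻⁹ F.

1.35 nF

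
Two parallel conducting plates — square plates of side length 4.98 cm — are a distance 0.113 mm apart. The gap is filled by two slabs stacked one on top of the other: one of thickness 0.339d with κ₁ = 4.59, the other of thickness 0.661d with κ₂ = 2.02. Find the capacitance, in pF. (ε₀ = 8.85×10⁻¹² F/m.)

484 pF

A = (4.98 cm)² = 2.48×10⁻³ m².
Stacked slabs ⇒ two capacitors in series, each with the full plate area.
C₁ = κ₁ε₀A/d₁ = 4.59 × 8.85×10⁻¹² × 2.48×10⁻³ / 3.83×10⁻⁵ = 2.63×10⁻⁹ F.
C₂ = κ₂ε₀A/d₂ = 2.02 × 8.85×10⁻¹² × 2.48×10⁻³ / 7.47×10⁻⁵ = 5.94×10⁻¹⁰ F.
C = (1/C₁ + 1/C₂)⁻¹ = 4.84×10⁻¹⁰ F.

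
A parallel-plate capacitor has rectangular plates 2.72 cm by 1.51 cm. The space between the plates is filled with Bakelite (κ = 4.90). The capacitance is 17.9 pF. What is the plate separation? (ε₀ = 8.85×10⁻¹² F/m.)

A = 2.72 × 1.51 cm² = 4.11×10⁻⁴ m².
d = κε₀A/C = 4.90 × 8.85×10⁻¹² × 4.11×10⁻⁴ / 1.79×10⁻¹¹ = 9.95×10⁻⁴ m.

0.995 mm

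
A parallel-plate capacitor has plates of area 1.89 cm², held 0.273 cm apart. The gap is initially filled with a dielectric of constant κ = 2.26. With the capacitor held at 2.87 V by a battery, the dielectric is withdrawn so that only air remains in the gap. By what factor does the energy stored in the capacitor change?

0.442

Battery connected ⇒ V is held fixed.
C₂ = 0.442 C₁ and U = ½CV², so U₂/U₁ = C₂/C₁ = 0.442.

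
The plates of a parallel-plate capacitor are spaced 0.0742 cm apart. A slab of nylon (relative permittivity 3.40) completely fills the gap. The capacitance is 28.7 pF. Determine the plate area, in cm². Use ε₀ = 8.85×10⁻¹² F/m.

A = Cd/(κε₀) = 2.87×10⁻¹¹ × 7.42×10⁻⁴ / (3.40 × 8.85×10⁻¹²) = 7.08×10⁻⁴ m².

A ≈ 7.08 cm²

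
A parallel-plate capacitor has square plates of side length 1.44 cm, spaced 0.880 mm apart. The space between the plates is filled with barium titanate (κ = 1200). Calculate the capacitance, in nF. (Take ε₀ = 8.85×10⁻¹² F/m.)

C ≈ 2.50 nF

A = (1.44 cm)² = 2.07×10⁻⁴ m².
C = κε₀A/d = 1200 × 8.85×10⁻¹² × 2.07×10⁻⁴ / 8.80×10⁻⁴ = 2.50×10⁻⁹ F.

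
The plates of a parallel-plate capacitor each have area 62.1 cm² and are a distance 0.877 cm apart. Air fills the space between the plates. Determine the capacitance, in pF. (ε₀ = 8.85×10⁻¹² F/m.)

C ≈ 6.27 pF

A = 62.1 cm² = 6.21×10⁻³ m².
C = ε₀A/d = 8.85×10⁻¹² × 6.21×10⁻³ / 8.77×10⁻³ = 6.27×10⁻¹² F.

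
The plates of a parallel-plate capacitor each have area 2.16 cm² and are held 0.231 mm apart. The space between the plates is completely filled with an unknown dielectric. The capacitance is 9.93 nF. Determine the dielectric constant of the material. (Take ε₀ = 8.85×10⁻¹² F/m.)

A = 2.16 cm² = 2.16×10⁻⁴ m².
κ = Cd/(ε₀A) = 9.93×10⁻⁹ × 2.31×10⁻⁴ / (8.85×10⁻¹² × 2.16×10⁻⁴) = 1200.

1200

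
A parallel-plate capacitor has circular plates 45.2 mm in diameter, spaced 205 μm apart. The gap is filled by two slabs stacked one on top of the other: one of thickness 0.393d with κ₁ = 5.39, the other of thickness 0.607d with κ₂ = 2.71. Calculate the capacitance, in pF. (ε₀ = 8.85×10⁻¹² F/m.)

A = π(45.2/2 mm)² = 1.60×10⁻³ m².
Stacked slabs ⇒ two capacitors in series, each with the full plate area.
C₁ = κ₁ε₀A/d₁ = 5.39 × 8.85×10⁻¹² × 1.60×10⁻³ / 8.06×10⁻⁵ = 9.50×10⁻¹⁰ F.
C₂ = κ₂ε₀A/d₂ = 2.71 × 8.85×10⁻¹² × 1.60×10⁻³ / 1.24×10⁻⁴ = 3.09×10⁻¹⁰ F.
C = (1/C₁ + 1/C₂)⁻¹ = 2.33×10⁻¹⁰ F.

C ≈ 233 pF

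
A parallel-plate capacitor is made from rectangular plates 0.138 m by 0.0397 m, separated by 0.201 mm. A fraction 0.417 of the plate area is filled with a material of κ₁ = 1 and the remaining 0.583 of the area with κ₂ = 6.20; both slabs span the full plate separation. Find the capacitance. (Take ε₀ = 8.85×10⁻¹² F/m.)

A = 0.138 × 0.0397 m² = 5.48×10⁻³ m².
Side-by-side slabs ⇒ two capacitors in parallel, each spanning the full gap.
C₁ = κ₁ε₀A₁/d = 1.00 × 8.85×10⁻¹² × 2.28×10⁻³ / 2.01×10⁻⁴ = 1.01×10⁻¹⁰ F.
C₂ = κ₂ε₀A₂/d = 6.20 × 8.85×10⁻¹² × 3.19×10⁻³ / 2.01×10⁻⁴ = 8.72×10⁻¹⁰ F.
C = C₁ + C₂ = 9.73×10⁻¹⁰ F.

C ≈ 0.973 nF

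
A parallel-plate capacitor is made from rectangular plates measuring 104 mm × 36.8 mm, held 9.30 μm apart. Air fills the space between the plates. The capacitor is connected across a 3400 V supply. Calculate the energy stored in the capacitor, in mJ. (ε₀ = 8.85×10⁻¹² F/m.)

U ≈ 21.1 mJ

A = 104 × 36.8 mm² = 3.83×10⁻³ m².
C = ε₀A/d = 8.85×10⁻¹² × 3.83×10⁻³ / 9.30×10⁻⁶ = 3.64×10⁻⁹ F.
U = ½CV² = ½ × 3.64×10⁻⁹ × (3400)² = 2.11×10⁻² J.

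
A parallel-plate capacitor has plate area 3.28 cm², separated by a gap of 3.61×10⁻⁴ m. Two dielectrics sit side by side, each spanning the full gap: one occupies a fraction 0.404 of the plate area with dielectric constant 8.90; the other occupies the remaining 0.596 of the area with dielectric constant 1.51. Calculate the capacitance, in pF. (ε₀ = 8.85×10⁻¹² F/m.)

36.1 pF

A = 3.28 cm² = 3.28×10⁻⁴ m².
Side-by-side slabs ⇒ two capacitors in parallel, each spanning the full gap.
C₁ = κ₁ε₀A₁/d = 8.90 × 8.85×10⁻¹² × 1.33×10⁻⁴ / 3.61×10⁻⁴ = 2.89×10⁻¹¹ F.
C₂ = κ₂ε₀A₂/d = 1.51 × 8.85×10⁻¹² × 1.95×10⁻⁴ / 3.61×10⁻⁴ = 7.24×10⁻¹² F.
C = C₁ + C₂ = 3.61×10⁻¹¹ F.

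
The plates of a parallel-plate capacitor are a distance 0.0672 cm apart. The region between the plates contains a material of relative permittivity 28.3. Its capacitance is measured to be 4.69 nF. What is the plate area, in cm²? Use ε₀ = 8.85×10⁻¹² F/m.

126 cm²

A = Cd/(κε₀) = 4.69×10⁻⁹ × 6.72×10⁻⁴ / (28.3 × 8.85×10⁻¹²) = 1.26×10⁻² m².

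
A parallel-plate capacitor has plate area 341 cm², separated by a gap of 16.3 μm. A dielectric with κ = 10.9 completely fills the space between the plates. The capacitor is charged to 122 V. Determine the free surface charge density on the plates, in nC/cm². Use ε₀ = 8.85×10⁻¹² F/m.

72.2 nC/cm²

A = 341 cm² = 3.41×10⁻² m².
C = κε₀A/d = 10.9 × 8.85×10⁻¹² × 3.41×10⁻² / 1.63×10⁻⁵ = 2.02×10⁻⁷ F.
σ = Q/A = CV/A = 2.02×10⁻⁷ × 122 / 3.41×10⁻² = 7.22×10⁻⁴ C/m².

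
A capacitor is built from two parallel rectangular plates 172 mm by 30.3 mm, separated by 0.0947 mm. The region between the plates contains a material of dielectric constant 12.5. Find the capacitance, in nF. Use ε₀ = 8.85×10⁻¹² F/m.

C ≈ 6.09 nF

A = 172 × 30.3 mm² = 5.21×10⁻³ m².
C = κε₀A/d = 12.5 × 8.85×10⁻¹² × 5.21×10⁻³ / 9.47×10⁻⁵ = 6.09×10⁻⁹ F.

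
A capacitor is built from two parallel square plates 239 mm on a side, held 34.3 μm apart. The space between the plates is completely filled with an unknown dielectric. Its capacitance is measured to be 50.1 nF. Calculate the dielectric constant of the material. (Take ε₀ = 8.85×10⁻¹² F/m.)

κ ≈ 3.40

A = (239 mm)² = 5.71×10⁻² m².
κ = Cd/(ε₀A) = 5.01×10⁻⁸ × 3.43×10⁻⁵ / (8.85×10⁻¹² × 5.71×10⁻²) = 3.40.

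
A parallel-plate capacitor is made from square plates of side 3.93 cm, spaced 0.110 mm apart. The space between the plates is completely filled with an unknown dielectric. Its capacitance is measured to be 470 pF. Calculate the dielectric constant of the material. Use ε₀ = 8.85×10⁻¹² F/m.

A = (3.93 cm)² = 1.54×10⁻³ m².
κ = Cd/(ε₀A) = 4.70×10⁻¹⁰ × 1.10×10⁻⁴ / (8.85×10⁻¹² × 1.54×10⁻³) = 3.78.

κ ≈ 3.78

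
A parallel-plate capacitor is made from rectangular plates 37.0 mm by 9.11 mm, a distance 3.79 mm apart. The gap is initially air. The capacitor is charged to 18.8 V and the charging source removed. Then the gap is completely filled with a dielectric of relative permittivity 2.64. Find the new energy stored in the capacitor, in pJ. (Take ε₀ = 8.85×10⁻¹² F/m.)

52.7 pJ

A = 37.0 × 9.11 mm² = 3.37×10⁻⁴ m².
Initially C₁ = ε₀A/d = 8.85×10⁻¹² × 3.37×10⁻⁴ / 3.79×10⁻³ = 7.87×10⁻¹³ F.
U₁ = 1.39×10⁻¹⁰ J.
Isolated ⇒ Q is held fixed. C₂ = 2.64 C₁ and U = Q²/(2C), so U₂/U₁ = C₁/C₂ = 0.379.
U₂ = 0.379 × 1.39×10⁻¹⁰ = 5.27×10⁻¹¹ J.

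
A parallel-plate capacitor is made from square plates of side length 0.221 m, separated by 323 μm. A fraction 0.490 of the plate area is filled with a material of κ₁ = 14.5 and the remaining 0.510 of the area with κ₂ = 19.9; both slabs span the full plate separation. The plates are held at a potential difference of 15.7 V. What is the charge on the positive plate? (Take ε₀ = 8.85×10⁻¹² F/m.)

Q ≈ 363 nC

A = (0.221 m)² = 4.88×10⁻² m².
Side-by-side slabs ⇒ two capacitors in parallel, each spanning the full gap.
C₁ = κ₁ε₀A₁/d = 14.5 × 8.85×10⁻¹² × 2.39×10⁻² / 3.23×10⁻⁴ = 9.51×10⁻⁹ F.
C₂ = κ₂ε₀A₂/d = 19.9 × 8.85×10⁻¹² × 2.49×10⁻² / 3.23×10⁻⁴ = 1.36×10⁻⁸ F.
C = C₁ + C₂ = 2.31×10⁻⁸ F.
Q = CV = 2.31×10⁻⁸ × 15.7 = 3.63×10⁻⁷ C.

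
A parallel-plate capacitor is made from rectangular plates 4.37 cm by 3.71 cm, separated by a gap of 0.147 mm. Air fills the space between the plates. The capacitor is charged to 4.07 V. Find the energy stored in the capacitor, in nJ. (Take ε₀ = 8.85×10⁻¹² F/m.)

U ≈ 0.808 nJ

A = 4.37 × 3.71 cm² = 1.62×10⁻³ m².
C = ε₀A/d = 8.85×10⁻¹² × 1.62×10⁻³ / 1.47×10⁻⁴ = 9.76×10⁻¹¹ F.
U = ½CV² = ½ × 9.76×10⁻¹¹ × (4.07)² = 8.08×10⁻¹⁰ J.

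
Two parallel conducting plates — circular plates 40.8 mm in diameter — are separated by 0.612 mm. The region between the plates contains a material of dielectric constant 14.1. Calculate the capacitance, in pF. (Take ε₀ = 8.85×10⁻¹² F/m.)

267 pF

A = π(40.8/2 mm)² = 1.31×10⁻³ m².
C = κε₀A/d = 14.1 × 8.85×10⁻¹² × 1.31×10⁻³ / 6.12×10⁻⁴ = 2.67×10⁻¹⁰ F.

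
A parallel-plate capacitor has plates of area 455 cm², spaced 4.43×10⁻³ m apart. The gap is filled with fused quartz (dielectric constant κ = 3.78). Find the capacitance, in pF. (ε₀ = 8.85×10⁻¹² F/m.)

A = 455 cm² = 4.55×10⁻² m².
C = κε₀A/d = 3.78 × 8.85×10⁻¹² × 4.55×10⁻² / 4.43×10⁻³ = 3.44×10⁻¹⁰ F.

C ≈ 344 pF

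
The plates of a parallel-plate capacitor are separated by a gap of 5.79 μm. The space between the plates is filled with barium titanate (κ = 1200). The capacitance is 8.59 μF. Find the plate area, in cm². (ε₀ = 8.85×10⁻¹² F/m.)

A ≈ 46.8 cm²

A = Cd/(κε₀) = 8.59×10⁻⁶ × 5.79×10⁻⁶ / (1200 × 8.85×10⁻¹²) = 4.68×10⁻³ m².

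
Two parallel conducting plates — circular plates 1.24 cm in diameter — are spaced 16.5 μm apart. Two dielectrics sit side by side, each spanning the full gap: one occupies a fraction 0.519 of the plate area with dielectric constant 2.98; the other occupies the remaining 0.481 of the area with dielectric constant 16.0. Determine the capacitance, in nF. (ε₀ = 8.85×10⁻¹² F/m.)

C ≈ 0.599 nF

A = π(1.24/2 cm)² = 1.21×10⁻⁴ m².
Side-by-side slabs ⇒ two capacitors in parallel, each spanning the full gap.
C₁ = κ₁ε₀A₁/d = 2.98 × 8.85×10⁻¹² × 6.27×10⁻⁵ / 1.65×10⁻⁵ = 1.00×10⁻¹⁰ F.
C₂ = κ₂ε₀A₂/d = 16.0 × 8.85×10⁻¹² × 5.81×10⁻⁵ / 1.65×10⁻⁵ = 4.98×10⁻¹⁰ F.
C = C₁ + C₂ = 5.99×10⁻¹⁰ F.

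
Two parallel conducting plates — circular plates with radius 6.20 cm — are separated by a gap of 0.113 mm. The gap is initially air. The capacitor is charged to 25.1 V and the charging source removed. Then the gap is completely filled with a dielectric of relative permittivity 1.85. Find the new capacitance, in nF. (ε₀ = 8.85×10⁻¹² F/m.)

A = π(6.20 cm)² = 1.21×10⁻² m².
Initially C₁ = ε₀A/d = 8.85×10⁻¹² × 1.21×10⁻² / 1.13×10⁻⁴ = 9.46×10⁻¹⁰ F.
C = κε₀A/d scales with κ, so C₂/C₁ = κ = 1.85.
C₂ = 1.85 × 9.46×10⁻¹⁰ = 1.75×10⁻⁹ F.

C ≈ 1.75 nF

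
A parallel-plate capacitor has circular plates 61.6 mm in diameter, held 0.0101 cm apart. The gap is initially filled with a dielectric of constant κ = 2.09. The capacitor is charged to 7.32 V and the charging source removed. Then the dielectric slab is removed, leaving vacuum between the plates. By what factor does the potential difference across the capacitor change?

V₂/V₁ ≈ 2.09

Isolated ⇒ Q is held fixed.
C₂ = 0.478 C₁ and V = Q/C, so V₂/V₁ = C₁/C₂ = 2.09.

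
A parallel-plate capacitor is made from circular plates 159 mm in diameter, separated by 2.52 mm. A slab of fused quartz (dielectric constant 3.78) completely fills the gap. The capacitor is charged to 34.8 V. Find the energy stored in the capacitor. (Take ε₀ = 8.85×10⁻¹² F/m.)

U ≈ 160 nJ

A = π(159/2 mm)² = 1.99×10⁻² m².
C = κε₀A/d = 3.78 × 8.85×10⁻¹² × 1.99×10⁻² / 2.52×10⁻³ = 2.64×10⁻¹⁰ F.
U = ½CV² = ½ × 2.64×10⁻¹⁰ × (34.8)² = 1.60×10⁻⁷ J.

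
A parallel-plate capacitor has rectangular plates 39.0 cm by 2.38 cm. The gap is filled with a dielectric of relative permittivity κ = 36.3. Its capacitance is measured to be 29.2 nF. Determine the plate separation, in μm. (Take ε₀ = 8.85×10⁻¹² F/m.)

102 μm

A = 39.0 × 2.38 cm² = 9.28×10⁻³ m².
d = κε₀A/C = 36.3 × 8.85×10⁻¹² × 9.28×10⁻³ / 2.92×10⁻⁸ = 1.02×10⁻⁴ m.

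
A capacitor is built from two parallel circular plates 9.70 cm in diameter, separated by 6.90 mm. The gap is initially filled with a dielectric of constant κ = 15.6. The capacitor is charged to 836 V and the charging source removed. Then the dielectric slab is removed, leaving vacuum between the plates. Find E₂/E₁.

Isolated ⇒ Q is held fixed.
V₂ = Q/C₂ = V₁/0.0641; E = V/d, so E₂/E₁ = (V₂/V₁)(d₁/d₂) = 15.6.

E₂/E₁ ≈ 15.6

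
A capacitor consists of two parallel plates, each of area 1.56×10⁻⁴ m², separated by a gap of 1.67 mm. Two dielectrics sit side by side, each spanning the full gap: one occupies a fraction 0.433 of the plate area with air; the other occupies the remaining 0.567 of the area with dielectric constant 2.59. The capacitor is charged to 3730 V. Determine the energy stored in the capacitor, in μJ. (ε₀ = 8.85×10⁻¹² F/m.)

Side-by-side slabs ⇒ two capacitors in parallel, each spanning the full gap.
C₁ = κ₁ε₀A₁/d = 1.00 × 8.85×10⁻¹² × 6.75×10⁻⁵ / 1.67×10⁻³ = 3.58×10⁻¹³ F.
C₂ = κ₂ε₀A₂/d = 2.59 × 8.85×10⁻¹² × 8.85×10⁻⁵ / 1.67×10⁻³ = 1.21×10⁻¹² F.
C = C₁ + C₂ = 1.57×10⁻¹² F.
U = ½CV² = ½ × 1.57×10⁻¹² × (3730)² = 1.09×10⁻⁵ J.

10.9 μJ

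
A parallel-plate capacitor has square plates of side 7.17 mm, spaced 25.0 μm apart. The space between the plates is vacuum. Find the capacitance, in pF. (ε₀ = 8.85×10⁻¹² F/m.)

18.2 pF

A = (7.17 mm)² = 5.14×10⁻⁵ m².
C = ε₀A/d = 8.85×10⁻¹² × 5.14×10⁻⁵ / 2.50×10⁻⁵ = 1.82×10⁻¹¹ F.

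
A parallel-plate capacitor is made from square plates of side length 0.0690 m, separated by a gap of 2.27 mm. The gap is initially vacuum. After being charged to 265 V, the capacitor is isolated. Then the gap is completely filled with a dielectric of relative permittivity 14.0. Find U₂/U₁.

Isolated ⇒ Q is held fixed.
C₂ = 14.0 C₁ and U = Q²/(2C), so U₂/U₁ = C₁/C₂ = 0.0714.

0.0714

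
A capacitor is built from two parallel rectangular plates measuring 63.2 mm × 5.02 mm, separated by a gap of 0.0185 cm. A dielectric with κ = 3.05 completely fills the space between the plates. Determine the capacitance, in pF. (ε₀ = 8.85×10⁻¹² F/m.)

46.3 pF

A = 63.2 × 5.02 mm² = 3.17×10⁻⁴ m².
C = κε₀A/d = 3.05 × 8.85×10⁻¹² × 3.17×10⁻⁴ / 1.85×10⁻⁴ = 4.63×10⁻¹¹ F.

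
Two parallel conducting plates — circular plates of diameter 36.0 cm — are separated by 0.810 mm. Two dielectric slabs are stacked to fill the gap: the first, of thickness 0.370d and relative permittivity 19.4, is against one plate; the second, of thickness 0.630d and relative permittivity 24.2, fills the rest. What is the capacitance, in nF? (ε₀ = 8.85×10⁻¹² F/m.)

24.7 nF

A = π(36.0/2 cm)² = 0.102 m².
Stacked slabs ⇒ two capacitors in series, each with the full plate area.
C₁ = κ₁ε₀A/d₁ = 19.4 × 8.85×10⁻¹² × 0.102 / 3.00×10⁻⁴ = 5.83×10⁻⁸ F.
C₂ = κ₂ε₀A/d₂ = 24.2 × 8.85×10⁻¹² × 0.102 / 5.10×10⁻⁴ = 4.27×10⁻⁸ F.
C = (1/C₁ + 1/C₂)⁻¹ = 2.47×10⁻⁸ F.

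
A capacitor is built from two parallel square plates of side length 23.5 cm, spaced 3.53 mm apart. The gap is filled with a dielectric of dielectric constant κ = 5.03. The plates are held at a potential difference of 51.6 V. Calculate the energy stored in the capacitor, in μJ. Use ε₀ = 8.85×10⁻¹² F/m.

U ≈ 0.927 μJ

A = (23.5 cm)² = 5.52×10⁻² m².
C = κε₀A/d = 5.03 × 8.85×10⁻¹² × 5.52×10⁻² / 3.53×10⁻³ = 6.96×10⁻¹⁰ F.
U = ½CV² = ½ × 6.96×10⁻¹⁰ × (51.6)² = 9.27×10⁻⁷ J.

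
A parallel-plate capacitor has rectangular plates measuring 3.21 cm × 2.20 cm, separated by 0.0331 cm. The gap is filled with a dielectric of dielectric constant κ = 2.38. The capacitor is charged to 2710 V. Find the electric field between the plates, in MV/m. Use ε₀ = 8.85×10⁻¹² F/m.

E = V/d = 2710 / 3.31×10⁻⁴ = 8.19×10⁶ V/m.

E ≈ 8.19 MV/m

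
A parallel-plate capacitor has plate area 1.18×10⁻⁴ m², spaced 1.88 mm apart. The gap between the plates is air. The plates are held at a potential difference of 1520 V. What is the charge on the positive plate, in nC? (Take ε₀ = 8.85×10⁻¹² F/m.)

Q ≈ 0.844 nC

C = ε₀A/d = 8.85×10⁻¹² × 1.18×10⁻⁴ / 1.88×10⁻³ = 5.55×10⁻¹³ F.
Q = CV = 5.55×10⁻¹³ × 1520 = 8.44×10⁻¹⁰ C.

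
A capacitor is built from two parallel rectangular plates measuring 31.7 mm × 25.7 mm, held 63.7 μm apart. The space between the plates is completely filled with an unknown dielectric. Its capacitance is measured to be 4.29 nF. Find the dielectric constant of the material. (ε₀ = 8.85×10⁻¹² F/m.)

A = 31.7 × 25.7 mm² = 8.15×10⁻⁴ m².
κ = Cd/(ε₀A) = 4.29×10⁻⁹ × 6.37×10⁻⁵ / (8.85×10⁻¹² × 8.15×10⁻⁴) = 37.9.

κ ≈ 37.9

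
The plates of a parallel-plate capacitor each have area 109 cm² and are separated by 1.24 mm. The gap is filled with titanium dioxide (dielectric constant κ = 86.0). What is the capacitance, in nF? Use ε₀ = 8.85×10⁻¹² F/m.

6.69 nF

A = 109 cm² = 1.09×10⁻² m².
C = κε₀A/d = 86.0 × 8.85×10⁻¹² × 1.09×10⁻² / 1.24×10⁻³ = 6.69×10⁻⁹ F.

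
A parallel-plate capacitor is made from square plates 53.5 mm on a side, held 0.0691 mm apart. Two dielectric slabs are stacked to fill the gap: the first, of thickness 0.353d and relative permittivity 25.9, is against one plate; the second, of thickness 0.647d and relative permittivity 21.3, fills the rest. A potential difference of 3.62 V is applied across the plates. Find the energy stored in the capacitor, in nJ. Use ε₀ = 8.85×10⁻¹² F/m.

54.6 nJ

A = (53.5 mm)² = 2.86×10⁻³ m².
Stacked slabs ⇒ two capacitors in series, each with the full plate area.
C₁ = κ₁ε₀A/d₁ = 25.9 × 8.85×10⁻¹² × 2.86×10⁻³ / 2.44×10⁻⁵ = 2.69×10⁻⁸ F.
C₂ = κ₂ε₀A/d₂ = 21.3 × 8.85×10⁻¹² × 2.86×10⁻³ / 4.47×10⁻⁵ = 1.21×10⁻⁸ F.
C = (1/C₁ + 1/C₂)⁻¹ = 8.33×10⁻⁹ F.
U = ½CV² = ½ × 8.33×10⁻⁹ × (3.62)² = 5.46×10⁻⁸ J.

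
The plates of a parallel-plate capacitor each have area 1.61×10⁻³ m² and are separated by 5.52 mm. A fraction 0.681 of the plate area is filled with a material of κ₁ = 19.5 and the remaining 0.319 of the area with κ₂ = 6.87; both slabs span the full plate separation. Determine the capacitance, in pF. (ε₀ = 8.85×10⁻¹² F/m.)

Side-by-side slabs ⇒ two capacitors in parallel, each spanning the full gap.
C₁ = κ₁ε₀A₁/d = 19.5 × 8.85×10⁻¹² × 1.10×10⁻³ / 5.52×10⁻³ = 3.43×10⁻¹¹ F.
C₂ = κ₂ε₀A₂/d = 6.87 × 8.85×10⁻¹² × 5.14×10⁻⁴ / 5.52×10⁻³ = 5.66×10⁻¹² F.
C = C₁ + C₂ = 3.99×10⁻¹¹ F.

39.9 pF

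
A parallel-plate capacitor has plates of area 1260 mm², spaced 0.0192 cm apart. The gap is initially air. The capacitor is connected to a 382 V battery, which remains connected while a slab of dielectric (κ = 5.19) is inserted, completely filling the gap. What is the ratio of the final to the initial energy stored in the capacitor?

Battery connected ⇒ V is held fixed.
C₂ = 5.19 C₁ and U = ½CV², so U₂/U₁ = C₂/C₁ = 5.19.

U₂/U₁ ≈ 5.19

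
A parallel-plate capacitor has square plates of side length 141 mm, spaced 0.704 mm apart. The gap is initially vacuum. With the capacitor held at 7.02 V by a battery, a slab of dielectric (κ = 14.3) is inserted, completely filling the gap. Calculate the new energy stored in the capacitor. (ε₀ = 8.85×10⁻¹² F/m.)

A = (141 mm)² = 1.99×10⁻² m².
Initially C₁ = ε₀A/d = 8.85×10⁻¹² × 1.99×10⁻² / 7.04×10⁻⁴ = 2.50×10⁻¹⁰ F.
U₁ = 6.16×10⁻⁹ J.
Battery connected ⇒ V is held fixed. C₂ = 14.3 C₁ and U = ½CV², so U₂/U₁ = C₂/C₁ = 14.3.
U₂ = 14.3 × 6.16×10⁻⁹ = 8.81×10⁻⁸ J.

U ≈ 88.1 nJ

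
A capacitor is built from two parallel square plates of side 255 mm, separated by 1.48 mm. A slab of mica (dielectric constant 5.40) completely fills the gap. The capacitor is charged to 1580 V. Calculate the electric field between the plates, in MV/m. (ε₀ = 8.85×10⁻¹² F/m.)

E = V/d = 1580 / 1.48×10⁻³ = 1.07×10⁶ V/m.

E ≈ 1.07 MV/m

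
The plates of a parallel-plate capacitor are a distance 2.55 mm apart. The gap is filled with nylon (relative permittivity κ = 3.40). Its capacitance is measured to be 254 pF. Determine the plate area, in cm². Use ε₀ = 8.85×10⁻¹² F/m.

A = Cd/(κε₀) = 2.54×10⁻¹⁰ × 2.55×10⁻³ / (3.40 × 8.85×10⁻¹²) = 2.15×10⁻² m².

A ≈ 215 cm²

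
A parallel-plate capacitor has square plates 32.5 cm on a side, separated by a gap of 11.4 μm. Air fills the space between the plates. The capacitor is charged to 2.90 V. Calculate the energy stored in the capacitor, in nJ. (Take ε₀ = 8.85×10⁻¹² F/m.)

345 nJ

A = (32.5 cm)² = 0.106 m².
C = ε₀A/d = 8.85×10⁻¹² × 0.106 / 1.14×10⁻⁵ = 8.20×10⁻⁸ F.
U = ½CV² = ½ × 8.20×10⁻⁸ × (2.90)² = 3.45×10⁻⁷ J.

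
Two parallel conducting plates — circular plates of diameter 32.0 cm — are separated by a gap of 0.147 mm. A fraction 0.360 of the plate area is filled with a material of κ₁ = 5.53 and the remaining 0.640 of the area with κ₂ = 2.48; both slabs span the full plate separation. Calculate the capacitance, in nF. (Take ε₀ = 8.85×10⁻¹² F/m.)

A = π(32.0/2 cm)² = 8.04×10⁻² m².
Side-by-side slabs ⇒ two capacitors in parallel, each spanning the full gap.
C₁ = κ₁ε₀A₁/d = 5.53 × 8.85×10⁻¹² × 2.90×10⁻² / 1.47×10⁻⁴ = 9.64×10⁻⁹ F.
C₂ = κ₂ε₀A₂/d = 2.48 × 8.85×10⁻¹² × 5.15×10⁻² / 1.47×10⁻⁴ = 7.69×10⁻⁹ F.
C = C₁ + C₂ = 1.73×10⁻⁸ F.

C ≈ 17.3 nF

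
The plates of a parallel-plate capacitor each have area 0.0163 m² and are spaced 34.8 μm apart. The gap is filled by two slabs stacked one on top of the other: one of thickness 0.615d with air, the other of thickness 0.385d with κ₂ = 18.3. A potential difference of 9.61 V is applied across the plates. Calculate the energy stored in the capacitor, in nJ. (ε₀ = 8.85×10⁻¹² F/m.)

U ≈ 301 nJ

Stacked slabs ⇒ two capacitors in series, each with the full plate area.
C₁ = κ₁ε₀A/d₁ = 1.00 × 8.85×10⁻¹² × 1.63×10⁻² / 2.14×10⁻⁵ = 6.74×10⁻⁹ F.
C₂ = κ₂ε₀A/d₂ = 18.3 × 8.85×10⁻¹² × 1.63×10⁻² / 1.34×10⁻⁵ = 1.97×10⁻⁷ F.
C = (1/C₁ + 1/C₂)⁻¹ = 6.52×10⁻⁹ F.
U = ½CV² = ½ × 6.52×10⁻⁹ × (9.61)² = 3.01×10⁻⁷ J.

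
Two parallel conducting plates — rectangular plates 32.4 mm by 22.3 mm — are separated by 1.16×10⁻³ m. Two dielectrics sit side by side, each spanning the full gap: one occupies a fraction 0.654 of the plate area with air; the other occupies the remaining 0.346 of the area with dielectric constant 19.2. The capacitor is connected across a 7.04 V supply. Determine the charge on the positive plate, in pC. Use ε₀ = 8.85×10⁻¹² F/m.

Q ≈ 283 pC

A = 32.4 × 22.3 mm² = 7.23×10⁻⁴ m².
Side-by-side slabs ⇒ two capacitors in parallel, each spanning the full gap.
C₁ = κ₁ε₀A₁/d = 1.00 × 8.85×10⁻¹² × 4.73×10⁻⁴ / 1.16×10⁻³ = 3.61×10⁻¹² F.
C₂ = κ₂ε₀A₂/d = 19.2 × 8.85×10⁻¹² × 2.50×10⁻⁴ / 1.16×10⁻³ = 3.66×10⁻¹¹ F.
C = C₁ + C₂ = 4.02×10⁻¹¹ F.
Q = CV = 4.02×10⁻¹¹ × 7.04 = 2.83×10⁻¹⁰ C.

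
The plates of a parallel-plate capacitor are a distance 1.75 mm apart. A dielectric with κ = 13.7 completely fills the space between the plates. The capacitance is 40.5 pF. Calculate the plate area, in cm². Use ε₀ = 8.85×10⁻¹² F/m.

A ≈ 5.85 cm²

A = Cd/(κε₀) = 4.05×10⁻¹¹ × 1.75×10⁻³ / (13.7 × 8.85×10⁻¹²) = 5.85×10⁻⁴ m².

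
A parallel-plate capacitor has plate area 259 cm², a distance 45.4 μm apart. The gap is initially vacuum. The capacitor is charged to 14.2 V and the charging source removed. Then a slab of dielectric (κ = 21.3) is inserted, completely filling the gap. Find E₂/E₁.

0.0469

Isolated ⇒ Q is held fixed.
V₂ = Q/C₂ = V₁/21.3; E = V/d, so E₂/E₁ = (V₂/V₁)(d₁/d₂) = 0.0469.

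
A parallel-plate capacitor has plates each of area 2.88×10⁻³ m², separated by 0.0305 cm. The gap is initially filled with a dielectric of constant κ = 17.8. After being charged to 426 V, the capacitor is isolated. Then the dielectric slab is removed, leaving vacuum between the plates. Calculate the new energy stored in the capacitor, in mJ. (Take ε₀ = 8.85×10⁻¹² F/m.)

2.40 mJ

Initially C₁ = κε₀A/d = 17.8 × 8.85×10⁻¹² × 2.88×10⁻³ / 3.05×10⁻⁴ = 1.49×10⁻⁹ F.
U₁ = 1.35×10⁻⁴ J.
Isolated ⇒ Q is held fixed. C₂ = 0.0562 C₁ and U = Q²/(2C), so U₂/U₁ = C₁/C₂ = 17.8.
U₂ = 17.8 × 1.35×10⁻⁴ = 2.40×10⁻³ J.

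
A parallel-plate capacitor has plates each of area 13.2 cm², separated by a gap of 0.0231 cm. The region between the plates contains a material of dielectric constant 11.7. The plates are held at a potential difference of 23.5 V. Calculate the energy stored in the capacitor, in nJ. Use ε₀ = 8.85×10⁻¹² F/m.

A = 13.2 cm² = 1.32×10⁻³ m².
C = κε₀A/d = 11.7 × 8.85×10⁻¹² × 1.32×10⁻³ / 2.31×10⁻⁴ = 5.92×10⁻¹⁰ F.
U = ½CV² = ½ × 5.92×10⁻¹⁰ × (23.5)² = 1.63×10⁻⁷ J.

163 nJ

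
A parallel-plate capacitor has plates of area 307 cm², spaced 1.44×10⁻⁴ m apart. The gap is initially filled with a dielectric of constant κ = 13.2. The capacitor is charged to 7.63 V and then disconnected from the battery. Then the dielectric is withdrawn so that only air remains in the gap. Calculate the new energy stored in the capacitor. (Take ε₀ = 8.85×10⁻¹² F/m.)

U ≈ 9.57 μJ

A = 307 cm² = 3.07×10⁻² m².
Initially C₁ = κε₀A/d = 13.2 × 8.85×10⁻¹² × 3.07×10⁻² / 1.44×10⁻⁴ = 2.49×10⁻⁸ F.
U₁ = 7.25×10⁻⁷ J.
Isolated ⇒ Q is held fixed. C₂ = 0.0758 C₁ and U = Q²/(2C), so U₂/U₁ = C₁/C₂ = 13.2.
U₂ = 13.2 × 7.25×10⁻⁷ = 9.57×10⁻⁶ J.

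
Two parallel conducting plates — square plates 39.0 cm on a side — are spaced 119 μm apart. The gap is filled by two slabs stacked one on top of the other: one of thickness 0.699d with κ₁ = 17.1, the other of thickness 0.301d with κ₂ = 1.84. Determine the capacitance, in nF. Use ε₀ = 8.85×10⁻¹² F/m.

55.3 nF

A = (39.0 cm)² = 0.152 m².
Stacked slabs ⇒ two capacitors in series, each with the full plate area.
C₁ = κ₁ε₀A/d₁ = 17.1 × 8.85×10⁻¹² × 0.152 / 8.32×10⁻⁵ = 2.77×10⁻⁷ F.
C₂ = κ₂ε₀A/d₂ = 1.84 × 8.85×10⁻¹² × 0.152 / 3.58×10⁻⁵ = 6.91×10⁻⁸ F.
C = (1/C₁ + 1/C₂)⁻¹ = 5.53×10⁻⁸ F.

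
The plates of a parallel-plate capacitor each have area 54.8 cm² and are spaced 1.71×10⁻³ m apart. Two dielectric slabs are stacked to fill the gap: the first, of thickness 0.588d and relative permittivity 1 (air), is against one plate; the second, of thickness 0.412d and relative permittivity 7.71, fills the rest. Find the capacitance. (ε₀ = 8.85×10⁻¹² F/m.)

A = 54.8 cm² = 5.48×10⁻³ m².
Stacked slabs ⇒ two capacitors in series, each with the full plate area.
C₁ = κ₁ε₀A/d₁ = 1.00 × 8.85×10⁻¹² × 5.48×10⁻³ / 1.01×10⁻³ = 4.82×10⁻¹¹ F.
C₂ = κ₂ε₀A/d₂ = 7.71 × 8.85×10⁻¹² × 5.48×10⁻³ / 7.05×10⁻⁴ = 5.31×10⁻¹⁰ F.
C = (1/C₁ + 1/C₂)⁻¹ = 4.42×10⁻¹¹ F.

C ≈ 44.2 pF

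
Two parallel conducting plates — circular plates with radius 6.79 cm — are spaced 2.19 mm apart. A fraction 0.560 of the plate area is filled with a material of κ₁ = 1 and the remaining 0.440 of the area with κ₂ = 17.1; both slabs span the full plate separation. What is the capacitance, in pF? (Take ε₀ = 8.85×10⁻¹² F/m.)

A = π(6.79 cm)² = 1.45×10⁻² m².
Side-by-side slabs ⇒ two capacitors in parallel, each spanning the full gap.
C₁ = κ₁ε₀A₁/d = 1.00 × 8.85×10⁻¹² × 8.11×10⁻³ / 2.19×10⁻³ = 3.28×10⁻¹¹ F.
C₂ = κ₂ε₀A₂/d = 17.1 × 8.85×10⁻¹² × 6.37×10⁻³ / 2.19×10⁻³ = 4.40×10⁻¹⁰ F.
C = C₁ + C₂ = 4.73×10⁻¹⁰ F.

C ≈ 473 pF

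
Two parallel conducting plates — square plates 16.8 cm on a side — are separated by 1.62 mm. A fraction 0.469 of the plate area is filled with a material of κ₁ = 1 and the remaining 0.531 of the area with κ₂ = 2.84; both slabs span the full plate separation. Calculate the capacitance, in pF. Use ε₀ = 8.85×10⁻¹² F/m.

A = (16.8 cm)² = 2.82×10⁻² m².
Side-by-side slabs ⇒ two capacitors in parallel, each spanning the full gap.
C₁ = κ₁ε₀A₁/d = 1.00 × 8.85×10⁻¹² × 1.32×10⁻² / 1.62×10⁻³ = 7.23×10⁻¹¹ F.
C₂ = κ₂ε₀A₂/d = 2.84 × 8.85×10⁻¹² × 1.50×10⁻² / 1.62×10⁻³ = 2.33×10⁻¹⁰ F.
C = C₁ + C₂ = 3.05×10⁻¹⁰ F.

C ≈ 305 pF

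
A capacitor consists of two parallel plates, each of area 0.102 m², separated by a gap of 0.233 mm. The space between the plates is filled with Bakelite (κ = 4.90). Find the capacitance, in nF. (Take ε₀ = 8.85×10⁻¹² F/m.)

C = κε₀A/d = 4.90 × 8.85×10⁻¹² × 0.102 / 2.33×10⁻⁴ = 1.90×10⁻⁸ F.

C ≈ 19.0 nF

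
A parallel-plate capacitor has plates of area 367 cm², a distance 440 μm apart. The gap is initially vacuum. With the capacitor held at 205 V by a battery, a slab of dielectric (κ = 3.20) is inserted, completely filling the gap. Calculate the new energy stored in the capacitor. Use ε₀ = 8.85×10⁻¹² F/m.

A = 367 cm² = 3.67×10⁻² m².
Initially C₁ = ε₀A/d = 8.85×10⁻¹² × 3.67×10⁻² / 4.40×10⁻⁴ = 7.38×10⁻¹⁰ F.
U₁ = 1.55×10⁻⁵ J.
Battery connected ⇒ V is held fixed. C₂ = 3.20 C₁ and U = ½CV², so U₂/U₁ = C₂/C₁ = 3.20.
U₂ = 3.20 × 1.55×10⁻⁵ = 4.96×10⁻⁵ J.

49.6 μJ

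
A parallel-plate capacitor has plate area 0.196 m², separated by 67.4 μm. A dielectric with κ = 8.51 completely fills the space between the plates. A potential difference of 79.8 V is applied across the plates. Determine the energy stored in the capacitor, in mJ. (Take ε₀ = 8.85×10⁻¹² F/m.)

0.697 mJ

C = κε₀A/d = 8.51 × 8.85×10⁻¹² × 0.196 / 6.74×10⁻⁵ = 2.19×10⁻⁷ F.
U = ½CV² = ½ × 2.19×10⁻⁷ × (79.8)² = 6.97×10⁻⁴ J.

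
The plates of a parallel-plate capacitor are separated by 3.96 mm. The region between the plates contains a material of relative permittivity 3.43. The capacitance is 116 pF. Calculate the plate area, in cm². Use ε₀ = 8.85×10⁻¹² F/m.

A = Cd/(κε₀) = 1.16×10⁻¹⁰ × 3.96×10⁻³ / (3.43 × 8.85×10⁻¹²) = 1.51×10⁻² m².

151 cm²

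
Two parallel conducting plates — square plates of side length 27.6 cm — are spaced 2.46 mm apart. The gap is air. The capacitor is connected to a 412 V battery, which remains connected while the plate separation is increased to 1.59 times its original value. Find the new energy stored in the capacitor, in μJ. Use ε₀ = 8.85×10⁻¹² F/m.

U ≈ 14.6 μJ

A = (27.6 cm)² = 7.62×10⁻² m².
Initially C₁ = ε₀A/d = 8.85×10⁻¹² × 7.62×10⁻² / 2.46×10⁻³ = 2.74×10⁻¹⁰ F.
U₁ = 2.33×10⁻⁵ J.
Battery connected ⇒ V is held fixed. C₂ = 0.629 C₁ and U = ½CV², so U₂/U₁ = C₂/C₁ = 0.629.
U₂ = 0.629 × 2.33×10⁻⁵ = 1.46×10⁻⁵ J.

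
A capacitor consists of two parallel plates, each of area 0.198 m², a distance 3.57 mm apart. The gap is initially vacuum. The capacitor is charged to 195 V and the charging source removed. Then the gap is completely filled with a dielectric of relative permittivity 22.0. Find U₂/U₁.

Isolated ⇒ Q is held fixed.
C₂ = 22.0 C₁ and U = Q²/(2C), so U₂/U₁ = C₁/C₂ = 0.0455.

0.0455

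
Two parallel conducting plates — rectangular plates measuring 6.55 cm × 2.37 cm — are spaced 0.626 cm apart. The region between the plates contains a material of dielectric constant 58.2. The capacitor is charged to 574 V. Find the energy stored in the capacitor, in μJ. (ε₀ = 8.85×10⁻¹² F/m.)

21.0 μJ

A = 6.55 × 2.37 cm² = 1.55×10⁻³ m².
C = κε₀A/d = 58.2 × 8.85×10⁻¹² × 1.55×10⁻³ / 6.26×10⁻³ = 1.28×10⁻¹⁰ F.
U = ½CV² = ½ × 1.28×10⁻¹⁰ × (574)² = 2.10×10⁻⁵ J.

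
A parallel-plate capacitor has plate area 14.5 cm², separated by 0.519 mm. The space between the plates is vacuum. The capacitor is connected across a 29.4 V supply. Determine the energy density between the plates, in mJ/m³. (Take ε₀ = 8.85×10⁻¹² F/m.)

u ≈ 14.2 mJ/m³

E = V/d = 29.4 / 5.19×10⁻⁴ = 5.66×10⁴ V/m.
u = ½ε₀E² = ½ × 8.85×10⁻¹² × (5.66×10⁴)² = 1.42×10⁻² J/m³.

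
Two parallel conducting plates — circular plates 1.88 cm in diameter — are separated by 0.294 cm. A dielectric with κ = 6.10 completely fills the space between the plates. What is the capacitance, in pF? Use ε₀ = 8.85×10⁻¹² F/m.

C ≈ 5.10 pF

A = π(1.88/2 cm)² = 2.78×10⁻⁴ m².
C = κε₀A/d = 6.10 × 8.85×10⁻¹² × 2.78×10⁻⁴ / 2.94×10⁻³ = 5.10×10⁻¹² F.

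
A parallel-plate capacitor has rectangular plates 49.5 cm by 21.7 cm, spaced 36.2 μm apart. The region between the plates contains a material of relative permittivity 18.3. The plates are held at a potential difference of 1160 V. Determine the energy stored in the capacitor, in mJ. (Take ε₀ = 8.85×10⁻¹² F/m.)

A = 49.5 × 21.7 cm² = 0.107 m².
C = κε₀A/d = 18.3 × 8.85×10⁻¹² × 0.107 / 3.62×10⁻⁵ = 4.81×10⁻⁷ F.
U = ½CV² = ½ × 4.81×10⁻⁷ × (1160)² = 0.323 J.

U ≈ 323 mJ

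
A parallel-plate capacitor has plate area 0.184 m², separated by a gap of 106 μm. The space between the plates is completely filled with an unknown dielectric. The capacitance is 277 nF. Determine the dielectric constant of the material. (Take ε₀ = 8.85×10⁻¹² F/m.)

κ = Cd/(ε₀A) = 2.77×10⁻⁷ × 1.06×10⁻⁴ / (8.85×10⁻¹² × 0.184) = 18.0.

κ ≈ 18.0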